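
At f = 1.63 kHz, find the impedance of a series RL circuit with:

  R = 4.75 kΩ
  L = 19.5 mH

Step 1 — Angular frequency: ω = 2π·f = 2π·1630 = 1.024e+04 rad/s.
Step 2 — Component impedances:
  R: Z = R = 4750 Ω
  L: Z = jωL = j·1.024e+04·0.0195 = 0 + j199.7 Ω
Step 3 — Series combination: Z_total = R + L = 4750 + j199.7 Ω = 4754∠2.4° Ω.

Z = 4750 + j199.7 Ω = 4754∠2.4° Ω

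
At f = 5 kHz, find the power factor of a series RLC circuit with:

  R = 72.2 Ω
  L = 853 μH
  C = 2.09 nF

Step 1 — Angular frequency: ω = 2π·f = 2π·5000 = 3.142e+04 rad/s.
Step 2 — Component impedances:
  R: Z = R = 72.2 Ω
  L: Z = jωL = j·3.142e+04·0.000853 = 0 + j26.8 Ω
  C: Z = 1/(jωC) = -j/(ω·C) = 0 - j1.523e+04 Ω
Step 3 — Series combination: Z_total = R + L + C = 72.2 - j1.52e+04 Ω = 1.52e+04∠-89.7° Ω.
Step 4 — Power factor: PF = cos(φ) = Re(Z)/|Z| = 72.2/15204 = 0.004749.
Step 5 — Type: Im(Z) = -1.52e+04 ⇒ leading (phase φ = -89.7°).

PF = 0.004749 (leading, φ = -89.7°)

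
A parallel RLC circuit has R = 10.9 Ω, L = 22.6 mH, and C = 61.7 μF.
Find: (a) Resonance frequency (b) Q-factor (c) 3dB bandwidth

Step 1 — Resonance: ω₀ = 1/√(LC) = 1/√(0.0226·6.17e-05) = 846.8 rad/s.
Step 2 — f₀ = ω₀/(2π) = 134.8 Hz.
Step 3 — Parallel Q: Q = R/(ω₀L) = 10.9/(846.8·0.0226) = 0.5695.
Step 4 — Bandwidth: Δω = ω₀/Q = 1487 rad/s; BW = Δω/(2π) = 236.7 Hz.

(a) f₀ = 134.8 Hz  (b) Q = 0.5695  (c) BW = 236.7 Hz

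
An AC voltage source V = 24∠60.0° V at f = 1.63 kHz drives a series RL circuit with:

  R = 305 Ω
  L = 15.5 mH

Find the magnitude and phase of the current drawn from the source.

Step 1 — Angular frequency: ω = 2π·f = 2π·1630 = 1.024e+04 rad/s.
Step 2 — Component impedances:
  R: Z = R = 305 Ω
  L: Z = jωL = j·1.024e+04·0.0155 = 0 + j158.7 Ω
Step 3 — Series combination: Z_total = R + L = 305 + j158.7 Ω = 343.8∠27.5° Ω.
Step 4 — Source phasor: V = 24∠60.0° V = 12 + j20.78 V.
Step 5 — Ohm's law: I = V / Z_total = (12 + j20.78) / (305 + j158.7) = 0.05887 + j0.03751 A.
Step 6 — Convert to polar: |I| = 0.0698 A, ∠I = 32.5°.

I = 0.0698∠32.5° A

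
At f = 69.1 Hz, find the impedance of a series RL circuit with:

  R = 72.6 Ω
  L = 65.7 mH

Step 1 — Angular frequency: ω = 2π·f = 2π·69.1 = 434.2 rad/s.
Step 2 — Component impedances:
  R: Z = R = 72.6 Ω
  L: Z = jωL = j·434.2·0.0657 = 0 + j28.52 Ω
Step 3 — Series combination: Z_total = R + L = 72.6 + j28.52 Ω = 78∠21.5° Ω.

Z = 72.6 + j28.52 Ω = 78∠21.5° Ω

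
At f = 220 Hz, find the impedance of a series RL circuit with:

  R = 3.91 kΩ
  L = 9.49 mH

Step 1 — Angular frequency: ω = 2π·f = 2π·220 = 1382 rad/s.
Step 2 — Component impedances:
  R: Z = R = 3910 Ω
  L: Z = jωL = j·1382·0.00949 = 0 + j13.12 Ω
Step 3 — Series combination: Z_total = R + L = 3910 + j13.12 Ω = 3910∠0.2° Ω.

Z = 3910 + j13.12 Ω = 3910∠0.2° Ω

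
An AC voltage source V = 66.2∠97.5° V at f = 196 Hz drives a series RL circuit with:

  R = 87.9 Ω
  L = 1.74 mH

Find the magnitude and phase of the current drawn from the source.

Step 1 — Angular frequency: ω = 2π·f = 2π·196 = 1232 rad/s.
Step 2 — Component impedances:
  R: Z = R = 87.9 Ω
  L: Z = jωL = j·1232·0.00174 = 0 + j2.143 Ω
Step 3 — Series combination: Z_total = R + L = 87.9 + j2.143 Ω = 87.93∠1.4° Ω.
Step 4 — Source phasor: V = 66.2∠97.5° V = -8.641 + j65.63 V.
Step 5 — Ohm's law: I = V / Z_total = (-8.641 + j65.63) / (87.9 + j2.143) = -0.08005 + j0.7486 A.
Step 6 — Convert to polar: |I| = 0.7529 A, ∠I = 96.1°.

I = 0.7529∠96.1° A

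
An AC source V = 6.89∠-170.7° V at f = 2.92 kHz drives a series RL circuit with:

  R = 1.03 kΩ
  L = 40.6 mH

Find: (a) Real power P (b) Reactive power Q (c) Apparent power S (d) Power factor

Step 1 — Angular frequency: ω = 2π·f = 2π·2920 = 1.835e+04 rad/s.
Step 2 — Component impedances:
  R: Z = R = 1030 Ω
  L: Z = jωL = j·1.835e+04·0.0406 = 0 + j744.9 Ω
Step 3 — Series combination: Z_total = R + L = 1030 + j744.9 Ω = 1271∠35.9° Ω.
Step 4 — Source phasor: V = 6.89∠-170.7° V = -6.799 - j1.113 V.
Step 5 — Current: I = V / Z = -0.004848 + j0.002425 A = 0.00542∠153.4° A.
Step 6 — Complex power: S = V·I* = 0.03026 + j0.02189 VA.
Step 7 — Real power: P = Re(S) = 0.03026 W.
Step 8 — Reactive power: Q = Im(S) = 0.02189 VAR.
Step 9 — Apparent power: |S| = 0.03735 VA.
Step 10 — Power factor: PF = P/|S| = 0.8103 (lagging).

(a) P = 0.03026 W  (b) Q = 0.02189 VAR  (c) S = 0.03735 VA  (d) PF = 0.8103 (lagging)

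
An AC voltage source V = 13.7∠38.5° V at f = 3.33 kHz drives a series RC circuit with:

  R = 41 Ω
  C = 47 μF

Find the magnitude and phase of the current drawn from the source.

Step 1 — Angular frequency: ω = 2π·f = 2π·3330 = 2.092e+04 rad/s.
Step 2 — Component impedances:
  R: Z = R = 41 Ω
  C: Z = 1/(jωC) = -j/(ω·C) = 0 - j1.017 Ω
Step 3 — Series combination: Z_total = R + C = 41 - j1.017 Ω = 41.01∠-1.4° Ω.
Step 4 — Source phasor: V = 13.7∠38.5° V = 10.72 + j8.528 V.
Step 5 — Ohm's law: I = V / Z_total = (10.72 + j8.528) / (41 - j1.017) = 0.2562 + j0.2144 A.
Step 6 — Convert to polar: |I| = 0.334 A, ∠I = 39.9°.

I = 0.334∠39.9° A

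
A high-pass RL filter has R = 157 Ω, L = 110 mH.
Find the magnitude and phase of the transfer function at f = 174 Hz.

Step 1 — Angular frequency: ω = 2π·174 = 1093 rad/s.
Step 2 — Transfer function: H(jω) = jωL/(R + jωL).
Step 3 — Numerator jωL = j·120.3; denominator R + jωL = 157 + j120.3.
Step 4 — H = 0.3698 + j0.4827.
Step 5 — Magnitude: |H| = 0.6081 (-4.3 dB); phase: φ = 52.5°.

|H| = 0.6081 (-4.3 dB), φ = 52.5°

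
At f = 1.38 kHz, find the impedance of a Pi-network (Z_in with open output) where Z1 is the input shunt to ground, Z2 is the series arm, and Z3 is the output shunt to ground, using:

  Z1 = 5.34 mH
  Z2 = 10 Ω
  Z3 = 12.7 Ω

Step 1 — Angular frequency: ω = 2π·f = 2π·1380 = 8671 rad/s.
Step 2 — Component impedances:
  Z1: Z = jωL = j·8671·0.00534 = 0 + j46.3 Ω
  Z2: Z = R = 10 Ω
  Z3: Z = R = 12.7 Ω
Step 3 — With open output, the series arm Z2 and the output shunt Z3 appear in series to ground: Z2 + Z3 = 22.7 Ω.
Step 4 — Parallel with input shunt Z1: Z_in = Z1 || (Z2 + Z3) = 18.3 + j8.972 Ω = 20.38∠26.1° Ω.

Z = 18.3 + j8.972 Ω = 20.38∠26.1° Ω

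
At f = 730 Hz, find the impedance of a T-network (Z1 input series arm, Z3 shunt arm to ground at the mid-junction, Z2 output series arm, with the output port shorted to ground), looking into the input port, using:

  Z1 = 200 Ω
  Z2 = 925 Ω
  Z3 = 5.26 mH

Step 1 — Angular frequency: ω = 2π·f = 2π·730 = 4587 rad/s.
Step 2 — Component impedances:
  Z1: Z = R = 200 Ω
  Z2: Z = R = 925 Ω
  Z3: Z = jωL = j·4587·0.00526 = 0 + j24.13 Ω
Step 3 — With the output port shorted to ground, the output series arm Z2 runs from the junction to ground; the shunt arm Z3 also runs from the junction to ground. They appear in parallel: Z3 || Z2 = 0.6288 + j24.11 Ω.
Step 4 — Series with input arm Z1: Z_in = Z1 + (Z3 || Z2) = 200.6 + j24.11 Ω = 202.1∠6.9° Ω.

Z = 200.6 + j24.11 Ω = 202.1∠6.9° Ω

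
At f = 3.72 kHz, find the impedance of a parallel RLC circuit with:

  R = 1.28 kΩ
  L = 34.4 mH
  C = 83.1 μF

Step 1 — Angular frequency: ω = 2π·f = 2π·3720 = 2.337e+04 rad/s.
Step 2 — Component impedances:
  R: Z = R = 1280 Ω
  L: Z = jωL = j·2.337e+04·0.0344 = 0 + j804 Ω
  C: Z = 1/(jωC) = -j/(ω·C) = 0 - j0.5148 Ω
Step 3 — Parallel combination: 1/Z_total = 1/R + 1/L + 1/C; Z_total = 0.0002073 - j0.5152 Ω = 0.5152∠-90.0° Ω.

Z = 0.0002073 - j0.5152 Ω = 0.5152∠-90.0° Ω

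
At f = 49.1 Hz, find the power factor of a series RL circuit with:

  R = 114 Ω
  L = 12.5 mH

Step 1 — Angular frequency: ω = 2π·f = 2π·49.1 = 308.5 rad/s.
Step 2 — Component impedances:
  R: Z = R = 114 Ω
  L: Z = jωL = j·308.5·0.0125 = 0 + j3.856 Ω
Step 3 — Series combination: Z_total = R + L = 114 + j3.856 Ω = 114.1∠1.9° Ω.
Step 4 — Power factor: PF = cos(φ) = Re(Z)/|Z| = 114/114.07 = 0.9994.
Step 5 — Type: Im(Z) = 3.856 ⇒ lagging (phase φ = 1.9°).

PF = 0.9994 (lagging, φ = 1.9°)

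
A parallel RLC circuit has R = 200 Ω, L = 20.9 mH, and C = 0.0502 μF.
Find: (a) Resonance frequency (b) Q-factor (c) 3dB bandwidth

Step 1 — Resonance: ω₀ = 1/√(LC) = 1/√(0.0209·5.02e-08) = 3.087e+04 rad/s.
Step 2 — f₀ = ω₀/(2π) = 4914 Hz.
Step 3 — Parallel Q: Q = R/(ω₀L) = 200/(3.087e+04·0.0209) = 0.31.
Step 4 — Bandwidth: Δω = ω₀/Q = 9.96e+04 rad/s; BW = Δω/(2π) = 1.585e+04 Hz.

(a) f₀ = 4914 Hz  (b) Q = 0.31  (c) BW = 1.585e+04 Hz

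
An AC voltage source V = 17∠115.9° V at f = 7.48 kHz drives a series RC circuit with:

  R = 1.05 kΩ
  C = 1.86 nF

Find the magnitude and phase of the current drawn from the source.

Step 1 — Angular frequency: ω = 2π·f = 2π·7480 = 4.7e+04 rad/s.
Step 2 — Component impedances:
  R: Z = R = 1050 Ω
  C: Z = 1/(jωC) = -j/(ω·C) = 0 - j1.144e+04 Ω
Step 3 — Series combination: Z_total = R + C = 1050 - j1.144e+04 Ω = 1.149e+04∠-84.8° Ω.
Step 4 — Source phasor: V = 17∠115.9° V = -7.426 + j15.29 V.
Step 5 — Ohm's law: I = V / Z_total = (-7.426 + j15.29) / (1050 - j1.144e+04) = -0.001385 - j0.000522 A.
Step 6 — Convert to polar: |I| = 0.00148 A, ∠I = -159.3°.

I = 0.00148∠-159.3° A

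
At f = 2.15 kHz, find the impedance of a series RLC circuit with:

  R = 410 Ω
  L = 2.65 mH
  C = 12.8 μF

Step 1 — Angular frequency: ω = 2π·f = 2π·2150 = 1.351e+04 rad/s.
Step 2 — Component impedances:
  R: Z = R = 410 Ω
  L: Z = jωL = j·1.351e+04·0.00265 = 0 + j35.8 Ω
  C: Z = 1/(jωC) = -j/(ω·C) = 0 - j5.783 Ω
Step 3 — Series combination: Z_total = R + L + C = 410 + j30.02 Ω = 411.1∠4.2° Ω.

Z = 410 + j30.02 Ω = 411.1∠4.2° Ω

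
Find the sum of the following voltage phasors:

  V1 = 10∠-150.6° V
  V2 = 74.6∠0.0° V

Step 1 — Convert each phasor to rectangular form:
  V1 = 10·(cos(-150.6°) + j·sin(-150.6°)) = -8.712 - j4.909 V
  V2 = 74.6·(cos(0.0°) + j·sin(0.0°)) = 74.6 V
Step 2 — Sum components: V_total = 65.89 - j4.909 V.
Step 3 — Convert to polar: |V_total| = 66.07 V, ∠V_total = -4.3°.

V_total = 66.07∠-4.3° V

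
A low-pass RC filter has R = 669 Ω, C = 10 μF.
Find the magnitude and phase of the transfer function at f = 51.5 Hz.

Step 1 — Angular frequency: ω = 2π·51.5 = 323.6 rad/s.
Step 2 — Transfer function: H(jω) = 1/(1 + jωRC).
Step 3 — Denominator: 1 + jωRC = 1 + j·323.6·669·1e-05 = 1 + j2.165.
Step 4 — H = 0.1759 - j0.3807.
Step 5 — Magnitude: |H| = 0.4194 (-7.5 dB); phase: φ = -65.2°.

|H| = 0.4194 (-7.5 dB), φ = -65.2°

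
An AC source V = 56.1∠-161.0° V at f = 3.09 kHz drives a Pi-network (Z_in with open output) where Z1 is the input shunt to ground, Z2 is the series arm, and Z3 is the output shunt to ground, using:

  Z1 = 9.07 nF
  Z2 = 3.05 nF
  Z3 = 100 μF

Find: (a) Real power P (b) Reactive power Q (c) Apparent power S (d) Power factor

Step 1 — Angular frequency: ω = 2π·f = 2π·3090 = 1.942e+04 rad/s.
Step 2 — Component impedances:
  Z1: Z = 1/(jωC) = -j/(ω·C) = 0 - j5679 Ω
  Z2: Z = 1/(jωC) = -j/(ω·C) = 0 - j1.689e+04 Ω
  Z3: Z = 1/(jωC) = -j/(ω·C) = 0 - j0.5151 Ω
Step 3 — With open output, the series arm Z2 and the output shunt Z3 appear in series to ground: Z2 + Z3 = 0 - j1.689e+04 Ω.
Step 4 — Parallel with input shunt Z1: Z_in = Z1 || (Z2 + Z3) = 0 - j4250 Ω = 4250∠-90.0° Ω.
Step 5 — Source phasor: V = 56.1∠-161.0° V = -53.04 - j18.26 V.
Step 6 — Current: I = V / Z = 0.004298 - j0.01248 A = 0.0132∠-71.0° A.
Step 7 — Complex power: S = V·I* = 0 - j0.7406 VA.
Step 8 — Real power: P = Re(S) = 0 W.
Step 9 — Reactive power: Q = Im(S) = -0.7406 VAR.
Step 10 — Apparent power: |S| = 0.7406 VA.
Step 11 — Power factor: PF = P/|S| = 0 (leading).

(a) P = 0 W  (b) Q = -0.7406 VAR  (c) S = 0.7406 VA  (d) PF = 0 (leading)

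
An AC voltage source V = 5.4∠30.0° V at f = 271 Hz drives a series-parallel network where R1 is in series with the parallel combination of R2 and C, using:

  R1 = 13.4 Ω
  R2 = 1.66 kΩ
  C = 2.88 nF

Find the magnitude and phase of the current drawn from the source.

Step 1 — Angular frequency: ω = 2π·f = 2π·271 = 1703 rad/s.
Step 2 — Component impedances:
  R1: Z = R = 13.4 Ω
  R2: Z = R = 1660 Ω
  C: Z = 1/(jωC) = -j/(ω·C) = 0 - j2.039e+05 Ω
Step 3 — Parallel branch: R2 || C = 1/(1/R2 + 1/C) = 1660 - j13.51 Ω.
Step 4 — Series with R1: Z_total = R1 + (R2 || C) = 1673 - j13.51 Ω = 1673∠-0.5° Ω.
Step 5 — Source phasor: V = 5.4∠30.0° V = 4.677 + j2.7 V.
Step 6 — Ohm's law: I = V / Z_total = (4.677 + j2.7) / (1673 - j13.51) = 0.002782 + j0.001636 A.
Step 7 — Convert to polar: |I| = 0.003227 A, ∠I = 30.5°.

I = 0.003227∠30.5° A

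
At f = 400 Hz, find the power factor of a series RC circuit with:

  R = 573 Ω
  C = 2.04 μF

Step 1 — Angular frequency: ω = 2π·f = 2π·400 = 2513 rad/s.
Step 2 — Component impedances:
  R: Z = R = 573 Ω
  C: Z = 1/(jωC) = -j/(ω·C) = 0 - j195 Ω
Step 3 — Series combination: Z_total = R + C = 573 - j195 Ω = 605.3∠-18.8° Ω.
Step 4 — Power factor: PF = cos(φ) = Re(Z)/|Z| = 573/605.29 = 0.9467.
Step 5 — Type: Im(Z) = -195 ⇒ leading (phase φ = -18.8°).

PF = 0.9467 (leading, φ = -18.8°)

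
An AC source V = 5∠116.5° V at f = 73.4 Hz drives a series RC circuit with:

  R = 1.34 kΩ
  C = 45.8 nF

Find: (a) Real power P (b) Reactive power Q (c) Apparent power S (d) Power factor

Step 1 — Angular frequency: ω = 2π·f = 2π·73.4 = 461.2 rad/s.
Step 2 — Component impedances:
  R: Z = R = 1340 Ω
  C: Z = 1/(jωC) = -j/(ω·C) = 0 - j4.734e+04 Ω
Step 3 — Series combination: Z_total = R + C = 1340 - j4.734e+04 Ω = 4.736e+04∠-88.4° Ω.
Step 4 — Source phasor: V = 5∠116.5° V = -2.231 + j4.475 V.
Step 5 — Current: I = V / Z = -9.577e-05 - j4.441e-05 A = 0.0001056∠-155.1° A.
Step 6 — Complex power: S = V·I* = 1.493e-05 - j0.0005276 VA.
Step 7 — Real power: P = Re(S) = 1.493e-05 W.
Step 8 — Reactive power: Q = Im(S) = -0.0005276 VAR.
Step 9 — Apparent power: |S| = 0.0005278 VA.
Step 10 — Power factor: PF = P/|S| = 0.02829 (leading).

(a) P = 1.493e-05 W  (b) Q = -0.0005276 VAR  (c) S = 0.0005278 VA  (d) PF = 0.02829 (leading)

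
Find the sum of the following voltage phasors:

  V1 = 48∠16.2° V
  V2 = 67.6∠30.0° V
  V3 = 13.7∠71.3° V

Step 1 — Convert each phasor to rectangular form:
  V1 = 48·(cos(16.2°) + j·sin(16.2°)) = 46.09 + j13.39 V
  V2 = 67.6·(cos(30.0°) + j·sin(30.0°)) = 58.54 + j33.8 V
  V3 = 13.7·(cos(71.3°) + j·sin(71.3°)) = 4.392 + j12.98 V
Step 2 — Sum components: V_total = 109 + j60.17 V.
Step 3 — Convert to polar: |V_total| = 124.5 V, ∠V_total = 28.9°.

V_total = 124.5∠28.9° V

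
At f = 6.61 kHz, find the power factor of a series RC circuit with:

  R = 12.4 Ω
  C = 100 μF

Step 1 — Angular frequency: ω = 2π·f = 2π·6610 = 4.153e+04 rad/s.
Step 2 — Component impedances:
  R: Z = R = 12.4 Ω
  C: Z = 1/(jωC) = -j/(ω·C) = 0 - j0.2408 Ω
Step 3 — Series combination: Z_total = R + C = 12.4 - j0.2408 Ω = 12.4∠-1.1° Ω.
Step 4 — Power factor: PF = cos(φ) = Re(Z)/|Z| = 12.4/12.402 = 0.9998.
Step 5 — Type: Im(Z) = -0.2408 ⇒ leading (phase φ = -1.1°).

PF = 0.9998 (leading, φ = -1.1°)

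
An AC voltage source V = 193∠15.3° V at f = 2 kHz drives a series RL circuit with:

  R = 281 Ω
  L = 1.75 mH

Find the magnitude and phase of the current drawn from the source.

Step 1 — Angular frequency: ω = 2π·f = 2π·2000 = 1.257e+04 rad/s.
Step 2 — Component impedances:
  R: Z = R = 281 Ω
  L: Z = jωL = j·1.257e+04·0.00175 = 0 + j21.99 Ω
Step 3 — Series combination: Z_total = R + L = 281 + j21.99 Ω = 281.9∠4.5° Ω.
Step 4 — Source phasor: V = 193∠15.3° V = 186.2 + j50.93 V.
Step 5 — Ohm's law: I = V / Z_total = (186.2 + j50.93) / (281 + j21.99) = 0.6726 + j0.1286 A.
Step 6 — Convert to polar: |I| = 0.6847 A, ∠I = 10.8°.

I = 0.6847∠10.8° A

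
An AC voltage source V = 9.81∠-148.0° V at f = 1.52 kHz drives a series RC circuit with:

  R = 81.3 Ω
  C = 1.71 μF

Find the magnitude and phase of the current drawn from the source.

Step 1 — Angular frequency: ω = 2π·f = 2π·1520 = 9550 rad/s.
Step 2 — Component impedances:
  R: Z = R = 81.3 Ω
  C: Z = 1/(jωC) = -j/(ω·C) = 0 - j61.23 Ω
Step 3 — Series combination: Z_total = R + C = 81.3 - j61.23 Ω = 101.8∠-37.0° Ω.
Step 4 — Source phasor: V = 9.81∠-148.0° V = -8.319 - j5.199 V.
Step 5 — Ohm's law: I = V / Z_total = (-8.319 - j5.199) / (81.3 - j61.23) = -0.03456 - j0.08997 A.
Step 6 — Convert to polar: |I| = 0.09638 A, ∠I = -111.0°.

I = 0.09638∠-111.0° A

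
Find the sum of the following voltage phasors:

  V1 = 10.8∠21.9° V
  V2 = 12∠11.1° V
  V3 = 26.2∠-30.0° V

Step 1 — Convert each phasor to rectangular form:
  V1 = 10.8·(cos(21.9°) + j·sin(21.9°)) = 10.02 + j4.028 V
  V2 = 12·(cos(11.1°) + j·sin(11.1°)) = 11.78 + j2.31 V
  V3 = 26.2·(cos(-30.0°) + j·sin(-30.0°)) = 22.69 - j13.1 V
Step 2 — Sum components: V_total = 44.49 - j6.761 V.
Step 3 — Convert to polar: |V_total| = 45 V, ∠V_total = -8.6°.

V_total = 45∠-8.6° V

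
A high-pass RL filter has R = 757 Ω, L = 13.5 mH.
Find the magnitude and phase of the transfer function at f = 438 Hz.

Step 1 — Angular frequency: ω = 2π·438 = 2752 rad/s.
Step 2 — Transfer function: H(jω) = jωL/(R + jωL).
Step 3 — Numerator jωL = j·37.15; denominator R + jωL = 757 + j37.15.
Step 4 — H = 0.002403 + j0.04896.
Step 5 — Magnitude: |H| = 0.04902 (-26.2 dB); phase: φ = 87.2°.

|H| = 0.04902 (-26.2 dB), φ = 87.2°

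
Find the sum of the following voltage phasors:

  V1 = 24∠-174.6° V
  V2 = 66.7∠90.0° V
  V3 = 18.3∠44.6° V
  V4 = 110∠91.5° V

Step 1 — Convert each phasor to rectangular form:
  V1 = 24·(cos(-174.6°) + j·sin(-174.6°)) = -23.89 - j2.259 V
  V2 = 66.7·(cos(90.0°) + j·sin(90.0°)) = 0 + j66.7 V
  V3 = 18.3·(cos(44.6°) + j·sin(44.6°)) = 13.03 + j12.85 V
  V4 = 110·(cos(91.5°) + j·sin(91.5°)) = -2.879 + j110 V
Step 2 — Sum components: V_total = -13.74 + j187.3 V.
Step 3 — Convert to polar: |V_total| = 187.8 V, ∠V_total = 94.2°.

V_total = 187.8∠94.2° V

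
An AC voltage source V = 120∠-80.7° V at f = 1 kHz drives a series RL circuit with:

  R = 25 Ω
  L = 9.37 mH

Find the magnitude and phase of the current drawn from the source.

Step 1 — Angular frequency: ω = 2π·f = 2π·1000 = 6283 rad/s.
Step 2 — Component impedances:
  R: Z = R = 25 Ω
  L: Z = jωL = j·6283·0.00937 = 0 + j58.87 Ω
Step 3 — Series combination: Z_total = R + L = 25 + j58.87 Ω = 63.96∠67.0° Ω.
Step 4 — Source phasor: V = 120∠-80.7° V = 19.39 - j118.4 V.
Step 5 — Ohm's law: I = V / Z_total = (19.39 - j118.4) / (25 + j58.87) = -1.586 - j1.003 A.
Step 6 — Convert to polar: |I| = 1.876 A, ∠I = -147.7°.

I = 1.876∠-147.7° A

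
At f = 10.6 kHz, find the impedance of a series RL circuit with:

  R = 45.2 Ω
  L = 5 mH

Step 1 — Angular frequency: ω = 2π·f = 2π·1.06e+04 = 6.66e+04 rad/s.
Step 2 — Component impedances:
  R: Z = R = 45.2 Ω
  L: Z = jωL = j·6.66e+04·0.005 = 0 + j333 Ω
Step 3 — Series combination: Z_total = R + L = 45.2 + j333 Ω = 336.1∠82.3° Ω.

Z = 45.2 + j333 Ω = 336.1∠82.3° Ω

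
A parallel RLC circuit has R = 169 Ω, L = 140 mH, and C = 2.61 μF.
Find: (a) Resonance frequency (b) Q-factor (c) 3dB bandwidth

Step 1 — Resonance: ω₀ = 1/√(LC) = 1/√(0.14·2.61e-06) = 1654 rad/s.
Step 2 — f₀ = ω₀/(2π) = 263.3 Hz.
Step 3 — Parallel Q: Q = R/(ω₀L) = 169/(1654·0.14) = 0.7297.
Step 4 — Bandwidth: Δω = ω₀/Q = 2267 rad/s; BW = Δω/(2π) = 360.8 Hz.

(a) f₀ = 263.3 Hz  (b) Q = 0.7297  (c) BW = 360.8 Hz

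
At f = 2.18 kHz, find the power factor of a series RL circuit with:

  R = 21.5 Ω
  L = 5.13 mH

Step 1 — Angular frequency: ω = 2π·f = 2π·2180 = 1.37e+04 rad/s.
Step 2 — Component impedances:
  R: Z = R = 21.5 Ω
  L: Z = jωL = j·1.37e+04·0.00513 = 0 + j70.27 Ω
Step 3 — Series combination: Z_total = R + L = 21.5 + j70.27 Ω = 73.48∠73.0° Ω.
Step 4 — Power factor: PF = cos(φ) = Re(Z)/|Z| = 21.5/73.48 = 0.2926.
Step 5 — Type: Im(Z) = 70.27 ⇒ lagging (phase φ = 73.0°).

PF = 0.2926 (lagging, φ = 73.0°)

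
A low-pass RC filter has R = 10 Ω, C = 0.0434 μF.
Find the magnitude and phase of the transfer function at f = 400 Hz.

Step 1 — Angular frequency: ω = 2π·400 = 2513 rad/s.
Step 2 — Transfer function: H(jω) = 1/(1 + jωRC).
Step 3 — Denominator: 1 + jωRC = 1 + j·2513·10·4.34e-08 = 1 + j0.001091.
Step 4 — H = 1 - j0.001091.
Step 5 — Magnitude: |H| = 1 (-0.0 dB); phase: φ = -0.1°.

|H| = 1 (-0.0 dB), φ = -0.1°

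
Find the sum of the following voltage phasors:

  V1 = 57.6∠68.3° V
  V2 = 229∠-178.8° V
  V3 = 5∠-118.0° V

Step 1 — Convert each phasor to rectangular form:
  V1 = 57.6·(cos(68.3°) + j·sin(68.3°)) = 21.3 + j53.52 V
  V2 = 229·(cos(-178.8°) + j·sin(-178.8°)) = -228.9 - j4.796 V
  V3 = 5·(cos(-118.0°) + j·sin(-118.0°)) = -2.347 - j4.415 V
Step 2 — Sum components: V_total = -210 + j44.31 V.
Step 3 — Convert to polar: |V_total| = 214.6 V, ∠V_total = 168.1°.

V_total = 214.6∠168.1° V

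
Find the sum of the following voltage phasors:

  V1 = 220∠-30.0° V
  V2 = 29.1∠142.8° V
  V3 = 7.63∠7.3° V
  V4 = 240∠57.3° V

Step 1 — Convert each phasor to rectangular form:
  V1 = 220·(cos(-30.0°) + j·sin(-30.0°)) = 190.5 - j110 V
  V2 = 29.1·(cos(142.8°) + j·sin(142.8°)) = -23.18 + j17.59 V
  V3 = 7.63·(cos(7.3°) + j·sin(7.3°)) = 7.568 + j0.9695 V
  V4 = 240·(cos(57.3°) + j·sin(57.3°)) = 129.7 + j202 V
Step 2 — Sum components: V_total = 304.6 + j110.5 V.
Step 3 — Convert to polar: |V_total| = 324 V, ∠V_total = 19.9°.

V_total = 324∠19.9° V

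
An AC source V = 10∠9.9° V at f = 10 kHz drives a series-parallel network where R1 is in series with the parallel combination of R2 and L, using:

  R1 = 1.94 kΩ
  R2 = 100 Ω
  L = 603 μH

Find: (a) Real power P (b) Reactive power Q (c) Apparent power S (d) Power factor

Step 1 — Angular frequency: ω = 2π·f = 2π·1e+04 = 6.283e+04 rad/s.
Step 2 — Component impedances:
  R1: Z = R = 1940 Ω
  R2: Z = R = 100 Ω
  L: Z = jωL = j·6.283e+04·0.000603 = 0 + j37.89 Ω
Step 3 — Parallel branch: R2 || L = 1/(1/R2 + 1/L) = 12.55 + j33.13 Ω.
Step 4 — Series with R1: Z_total = R1 + (R2 || L) = 1953 + j33.13 Ω = 1953∠1.0° Ω.
Step 5 — Source phasor: V = 10∠9.9° V = 9.851 + j1.719 V.
Step 6 — Current: I = V / Z = 0.005059 + j0.0007947 A = 0.005121∠8.9° A.
Step 7 — Complex power: S = V·I* = 0.0512 + j0.0008688 VA.
Step 8 — Real power: P = Re(S) = 0.0512 W.
Step 9 — Reactive power: Q = Im(S) = 0.0008688 VAR.
Step 10 — Apparent power: |S| = 0.05121 VA.
Step 11 — Power factor: PF = P/|S| = 0.9999 (lagging).

(a) P = 0.0512 W  (b) Q = 0.0008688 VAR  (c) S = 0.05121 VA  (d) PF = 0.9999 (lagging)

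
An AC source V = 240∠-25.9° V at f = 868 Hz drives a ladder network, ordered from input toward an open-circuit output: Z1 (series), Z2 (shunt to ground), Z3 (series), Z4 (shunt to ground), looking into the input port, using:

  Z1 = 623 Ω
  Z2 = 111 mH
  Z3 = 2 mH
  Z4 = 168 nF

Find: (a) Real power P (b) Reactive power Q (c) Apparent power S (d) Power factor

Step 1 — Angular frequency: ω = 2π·f = 2π·868 = 5454 rad/s.
Step 2 — Component impedances:
  Z1: Z = R = 623 Ω
  Z2: Z = jωL = j·5454·0.111 = 0 + j605.4 Ω
  Z3: Z = jωL = j·5454·0.002 = 0 + j10.91 Ω
  Z4: Z = 1/(jωC) = -j/(ω·C) = 0 - j1091 Ω
Step 3 — Ladder network (open output): work backward from the far end, alternating series and parallel combinations. Z_in = 623 + j1377 Ω = 1511∠65.7° Ω.
Step 4 — Source phasor: V = 240∠-25.9° V = 215.9 - j104.8 V.
Step 5 — Current: I = V / Z = -0.0043 - j0.1588 A = 0.1588∠-91.6° A.
Step 6 — Complex power: S = V·I* = 15.72 + j34.73 VA.
Step 7 — Real power: P = Re(S) = 15.72 W.
Step 8 — Reactive power: Q = Im(S) = 34.73 VAR.
Step 9 — Apparent power: |S| = 38.12 VA.
Step 10 — Power factor: PF = P/|S| = 0.4123 (lagging).

(a) P = 15.72 W  (b) Q = 34.73 VAR  (c) S = 38.12 VA  (d) PF = 0.4123 (lagging)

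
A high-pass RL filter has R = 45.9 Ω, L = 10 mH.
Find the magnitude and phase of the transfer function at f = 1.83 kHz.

Step 1 — Angular frequency: ω = 2π·1830 = 1.15e+04 rad/s.
Step 2 — Transfer function: H(jω) = jωL/(R + jωL).
Step 3 — Numerator jωL = j·115; denominator R + jωL = 45.9 + j115.
Step 4 — H = 0.8625 + j0.3443.
Step 5 — Magnitude: |H| = 0.9287 (-0.6 dB); phase: φ = 21.8°.

|H| = 0.9287 (-0.6 dB), φ = 21.8°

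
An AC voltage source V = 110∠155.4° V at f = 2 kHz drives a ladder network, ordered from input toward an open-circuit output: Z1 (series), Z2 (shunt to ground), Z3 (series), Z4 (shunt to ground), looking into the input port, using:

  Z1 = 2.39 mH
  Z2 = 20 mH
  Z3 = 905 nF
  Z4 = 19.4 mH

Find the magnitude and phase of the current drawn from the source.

Step 1 — Angular frequency: ω = 2π·f = 2π·2000 = 1.257e+04 rad/s.
Step 2 — Component impedances:
  Z1: Z = jωL = j·1.257e+04·0.00239 = 0 + j30.03 Ω
  Z2: Z = jωL = j·1.257e+04·0.02 = 0 + j251.3 Ω
  Z3: Z = 1/(jωC) = -j/(ω·C) = 0 - j87.93 Ω
  Z4: Z = jωL = j·1.257e+04·0.0194 = 0 + j243.8 Ω
Step 3 — Ladder network (open output): work backward from the far end, alternating series and parallel combinations. Z_in = 0 + j126.2 Ω = 126.2∠90.0° Ω.
Step 4 — Source phasor: V = 110∠155.4° V = -100 + j45.79 V.
Step 5 — Ohm's law: I = V / Z_total = (-100 + j45.79) / (0 + j126.2) = 0.3627 + j0.7923 A.
Step 6 — Convert to polar: |I| = 0.8714 A, ∠I = 65.4°.

I = 0.8714∠65.4° A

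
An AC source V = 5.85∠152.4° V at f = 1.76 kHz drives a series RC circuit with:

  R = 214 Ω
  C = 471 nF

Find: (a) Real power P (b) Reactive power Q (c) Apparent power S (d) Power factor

Step 1 — Angular frequency: ω = 2π·f = 2π·1760 = 1.106e+04 rad/s.
Step 2 — Component impedances:
  R: Z = R = 214 Ω
  C: Z = 1/(jωC) = -j/(ω·C) = 0 - j192 Ω
Step 3 — Series combination: Z_total = R + C = 214 - j192 Ω = 287.5∠-41.9° Ω.
Step 4 — Source phasor: V = 5.85∠152.4° V = -5.184 + j2.71 V.
Step 5 — Current: I = V / Z = -0.01972 - j0.005025 A = 0.02035∠-165.7° A.
Step 6 — Complex power: S = V·I* = 0.0886 - j0.07949 VA.
Step 7 — Real power: P = Re(S) = 0.0886 W.
Step 8 — Reactive power: Q = Im(S) = -0.07949 VAR.
Step 9 — Apparent power: |S| = 0.119 VA.
Step 10 — Power factor: PF = P/|S| = 0.7443 (leading).

(a) P = 0.0886 W  (b) Q = -0.07949 VAR  (c) S = 0.119 VA  (d) PF = 0.7443 (leading)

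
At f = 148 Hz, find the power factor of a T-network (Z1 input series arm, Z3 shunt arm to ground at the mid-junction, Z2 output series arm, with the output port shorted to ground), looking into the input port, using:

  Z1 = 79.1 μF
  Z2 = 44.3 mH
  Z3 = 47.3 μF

Step 1 — Angular frequency: ω = 2π·f = 2π·148 = 929.9 rad/s.
Step 2 — Component impedances:
  Z1: Z = 1/(jωC) = -j/(ω·C) = 0 - j13.6 Ω
  Z2: Z = jωL = j·929.9·0.0443 = 0 + j41.2 Ω
  Z3: Z = 1/(jωC) = -j/(ω·C) = 0 - j22.74 Ω
Step 3 — With the output port shorted to ground, the output series arm Z2 runs from the junction to ground; the shunt arm Z3 also runs from the junction to ground. They appear in parallel: Z3 || Z2 = 0 - j50.74 Ω.
Step 4 — Series with input arm Z1: Z_in = Z1 + (Z3 || Z2) = 0 - j64.33 Ω = 64.33∠-90.0° Ω.
Step 5 — Power factor: PF = cos(φ) = Re(Z)/|Z| = 0/64.33 = 0.
Step 6 — Type: Im(Z) = -64.33 ⇒ leading (phase φ = -90.0°).

PF = 0 (leading, φ = -90.0°)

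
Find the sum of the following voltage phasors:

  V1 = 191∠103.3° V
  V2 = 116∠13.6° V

Step 1 — Convert each phasor to rectangular form:
  V1 = 191·(cos(103.3°) + j·sin(103.3°)) = -43.94 + j185.9 V
  V2 = 116·(cos(13.6°) + j·sin(13.6°)) = 112.7 + j27.28 V
Step 2 — Sum components: V_total = 68.81 + j213.2 V.
Step 3 — Convert to polar: |V_total| = 224 V, ∠V_total = 72.1°.

V_total = 224∠72.1° V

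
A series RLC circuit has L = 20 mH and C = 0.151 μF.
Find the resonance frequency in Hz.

Step 1 — Resonance condition Im(Z)=0 gives ω₀ = 1/√(LC).
Step 2 — ω₀ = 1/√(0.02·1.51e-07) = 1.82e+04 rad/s.
Step 3 — f₀ = ω₀/(2π) = 2896 Hz.

f₀ = 2896 Hz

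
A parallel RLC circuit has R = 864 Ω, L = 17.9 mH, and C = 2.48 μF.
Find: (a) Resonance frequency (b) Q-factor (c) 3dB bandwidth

Step 1 — Resonance: ω₀ = 1/√(LC) = 1/√(0.0179·2.48e-06) = 4746 rad/s.
Step 2 — f₀ = ω₀/(2π) = 755.4 Hz.
Step 3 — Parallel Q: Q = R/(ω₀L) = 864/(4746·0.0179) = 10.17.
Step 4 — Bandwidth: Δω = ω₀/Q = 466.7 rad/s; BW = Δω/(2π) = 74.28 Hz.

(a) f₀ = 755.4 Hz  (b) Q = 10.17  (c) BW = 74.28 Hz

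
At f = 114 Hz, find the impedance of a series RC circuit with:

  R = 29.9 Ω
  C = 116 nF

Step 1 — Angular frequency: ω = 2π·f = 2π·114 = 716.3 rad/s.
Step 2 — Component impedances:
  R: Z = R = 29.9 Ω
  C: Z = 1/(jωC) = -j/(ω·C) = 0 - j1.204e+04 Ω
Step 3 — Series combination: Z_total = R + C = 29.9 - j1.204e+04 Ω = 1.204e+04∠-89.9° Ω.

Z = 29.9 - j1.204e+04 Ω = 1.204e+04∠-89.9° Ω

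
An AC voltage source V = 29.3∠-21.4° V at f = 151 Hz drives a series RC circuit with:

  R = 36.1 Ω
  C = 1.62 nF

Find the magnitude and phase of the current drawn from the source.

Step 1 — Angular frequency: ω = 2π·f = 2π·151 = 948.8 rad/s.
Step 2 — Component impedances:
  R: Z = R = 36.1 Ω
  C: Z = 1/(jωC) = -j/(ω·C) = 0 - j6.506e+05 Ω
Step 3 — Series combination: Z_total = R + C = 36.1 - j6.506e+05 Ω = 6.506e+05∠-90.0° Ω.
Step 4 — Source phasor: V = 29.3∠-21.4° V = 27.28 - j10.69 V.
Step 5 — Ohm's law: I = V / Z_total = (27.28 - j10.69) / (36.1 - j6.506e+05) = 1.643e-05 + j4.193e-05 A.
Step 6 — Convert to polar: |I| = 4.503e-05 A, ∠I = 68.6°.

I = 4.503e-05∠68.6° A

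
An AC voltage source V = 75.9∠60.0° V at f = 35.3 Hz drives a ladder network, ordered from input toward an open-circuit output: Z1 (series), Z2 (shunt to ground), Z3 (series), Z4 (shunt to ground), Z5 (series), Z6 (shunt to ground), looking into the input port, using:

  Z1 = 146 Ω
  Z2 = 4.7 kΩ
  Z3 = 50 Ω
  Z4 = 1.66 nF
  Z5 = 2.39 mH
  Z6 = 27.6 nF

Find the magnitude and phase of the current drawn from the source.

Step 1 — Angular frequency: ω = 2π·f = 2π·35.3 = 221.8 rad/s.
Step 2 — Component impedances:
  Z1: Z = R = 146 Ω
  Z2: Z = R = 4700 Ω
  Z3: Z = R = 50 Ω
  Z4: Z = 1/(jωC) = -j/(ω·C) = 0 - j2.716e+06 Ω
  Z5: Z = jωL = j·221.8·0.00239 = 0 + j0.5301 Ω
  Z6: Z = 1/(jωC) = -j/(ω·C) = 0 - j1.634e+05 Ω
Step 3 — Ladder network (open output): work backward from the far end, alternating series and parallel combinations. Z_in = 4842 - j143.2 Ω = 4844∠-1.7° Ω.
Step 4 — Source phasor: V = 75.9∠60.0° V = 37.95 + j65.73 V.
Step 5 — Ohm's law: I = V / Z_total = (37.95 + j65.73) / (4842 - j143.2) = 0.00743 + j0.0138 A.
Step 6 — Convert to polar: |I| = 0.01567 A, ∠I = 61.7°.

I = 0.01567∠61.7° A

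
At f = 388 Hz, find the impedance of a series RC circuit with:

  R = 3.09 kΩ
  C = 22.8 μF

Step 1 — Angular frequency: ω = 2π·f = 2π·388 = 2438 rad/s.
Step 2 — Component impedances:
  R: Z = R = 3090 Ω
  C: Z = 1/(jωC) = -j/(ω·C) = 0 - j17.99 Ω
Step 3 — Series combination: Z_total = R + C = 3090 - j17.99 Ω = 3090∠-0.3° Ω.

Z = 3090 - j17.99 Ω = 3090∠-0.3° Ω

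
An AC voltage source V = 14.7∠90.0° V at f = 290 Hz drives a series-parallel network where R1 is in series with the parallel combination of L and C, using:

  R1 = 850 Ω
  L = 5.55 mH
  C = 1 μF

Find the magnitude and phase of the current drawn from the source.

Step 1 — Angular frequency: ω = 2π·f = 2π·290 = 1822 rad/s.
Step 2 — Component impedances:
  R1: Z = R = 850 Ω
  L: Z = jωL = j·1822·0.00555 = 0 + j10.11 Ω
  C: Z = 1/(jωC) = -j/(ω·C) = 0 - j548.8 Ω
Step 3 — Parallel branch: L || C = 1/(1/L + 1/C) = 0 + j10.3 Ω.
Step 4 — Series with R1: Z_total = R1 + (L || C) = 850 + j10.3 Ω = 850.1∠0.7° Ω.
Step 5 — Source phasor: V = 14.7∠90.0° V = 0 + j14.7 V.
Step 6 — Ohm's law: I = V / Z_total = (0 + j14.7) / (850 + j10.3) = 0.0002096 + j0.01729 A.
Step 7 — Convert to polar: |I| = 0.01729 A, ∠I = 89.3°.

I = 0.01729∠89.3° A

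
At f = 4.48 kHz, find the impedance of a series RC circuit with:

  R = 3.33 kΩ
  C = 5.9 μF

Step 1 — Angular frequency: ω = 2π·f = 2π·4480 = 2.815e+04 rad/s.
Step 2 — Component impedances:
  R: Z = R = 3330 Ω
  C: Z = 1/(jωC) = -j/(ω·C) = 0 - j6.021 Ω
Step 3 — Series combination: Z_total = R + C = 3330 - j6.021 Ω = 3330∠-0.1° Ω.

Z = 3330 - j6.021 Ω = 3330∠-0.1° Ω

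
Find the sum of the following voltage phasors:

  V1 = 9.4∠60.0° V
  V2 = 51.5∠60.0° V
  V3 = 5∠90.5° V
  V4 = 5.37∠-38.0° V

Step 1 — Convert each phasor to rectangular form:
  V1 = 9.4·(cos(60.0°) + j·sin(60.0°)) = 4.7 + j8.141 V
  V2 = 51.5·(cos(60.0°) + j·sin(60.0°)) = 25.75 + j44.6 V
  V3 = 5·(cos(90.5°) + j·sin(90.5°)) = -0.04363 + j5 V
  V4 = 5.37·(cos(-38.0°) + j·sin(-38.0°)) = 4.232 - j3.306 V
Step 2 — Sum components: V_total = 34.64 + j54.43 V.
Step 3 — Convert to polar: |V_total| = 64.52 V, ∠V_total = 57.5°.

V_total = 64.52∠57.5° V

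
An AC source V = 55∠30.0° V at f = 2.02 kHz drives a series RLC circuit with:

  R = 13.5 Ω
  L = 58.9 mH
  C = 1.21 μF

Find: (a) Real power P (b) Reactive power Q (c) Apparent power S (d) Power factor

Step 1 — Angular frequency: ω = 2π·f = 2π·2020 = 1.269e+04 rad/s.
Step 2 — Component impedances:
  R: Z = R = 13.5 Ω
  L: Z = jωL = j·1.269e+04·0.0589 = 0 + j747.6 Ω
  C: Z = 1/(jωC) = -j/(ω·C) = 0 - j65.12 Ω
Step 3 — Series combination: Z_total = R + L + C = 13.5 + j682.4 Ω = 682.6∠88.9° Ω.
Step 4 — Source phasor: V = 55∠30.0° V = 47.63 + j27.5 V.
Step 5 — Current: I = V / Z = 0.04166 - j0.06897 A = 0.08058∠-58.9° A.
Step 6 — Complex power: S = V·I* = 0.08765 + j4.431 VA.
Step 7 — Real power: P = Re(S) = 0.08765 W.
Step 8 — Reactive power: Q = Im(S) = 4.431 VAR.
Step 9 — Apparent power: |S| = 4.432 VA.
Step 10 — Power factor: PF = P/|S| = 0.01978 (lagging).

(a) P = 0.08765 W  (b) Q = 4.431 VAR  (c) S = 4.432 VA  (d) PF = 0.01978 (lagging)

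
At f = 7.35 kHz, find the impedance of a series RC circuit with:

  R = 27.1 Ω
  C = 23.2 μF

Step 1 — Angular frequency: ω = 2π·f = 2π·7350 = 4.618e+04 rad/s.
Step 2 — Component impedances:
  R: Z = R = 27.1 Ω
  C: Z = 1/(jωC) = -j/(ω·C) = 0 - j0.9334 Ω
Step 3 — Series combination: Z_total = R + C = 27.1 - j0.9334 Ω = 27.12∠-2.0° Ω.

Z = 27.1 - j0.9334 Ω = 27.12∠-2.0° Ω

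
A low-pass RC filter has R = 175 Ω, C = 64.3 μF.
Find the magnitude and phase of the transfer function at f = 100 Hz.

Step 1 — Angular frequency: ω = 2π·100 = 628.3 rad/s.
Step 2 — Transfer function: H(jω) = 1/(1 + jωRC).
Step 3 — Denominator: 1 + jωRC = 1 + j·628.3·175·6.43e-05 = 1 + j7.07.
Step 4 — H = 0.01961 - j0.1387.
Step 5 — Magnitude: |H| = 0.14 (-17.1 dB); phase: φ = -81.9°.

|H| = 0.14 (-17.1 dB), φ = -81.9°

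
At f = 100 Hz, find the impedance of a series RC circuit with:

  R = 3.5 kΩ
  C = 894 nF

Step 1 — Angular frequency: ω = 2π·f = 2π·100 = 628.3 rad/s.
Step 2 — Component impedances:
  R: Z = R = 3500 Ω
  C: Z = 1/(jωC) = -j/(ω·C) = 0 - j1780 Ω
Step 3 — Series combination: Z_total = R + C = 3500 - j1780 Ω = 3927∠-27.0° Ω.

Z = 3500 - j1780 Ω = 3927∠-27.0° Ω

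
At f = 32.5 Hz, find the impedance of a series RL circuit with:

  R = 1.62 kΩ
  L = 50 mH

Step 1 — Angular frequency: ω = 2π·f = 2π·32.5 = 204.2 rad/s.
Step 2 — Component impedances:
  R: Z = R = 1620 Ω
  L: Z = jωL = j·204.2·0.05 = 0 + j10.21 Ω
Step 3 — Series combination: Z_total = R + L = 1620 + j10.21 Ω = 1620∠0.4° Ω.

Z = 1620 + j10.21 Ω = 1620∠0.4° Ω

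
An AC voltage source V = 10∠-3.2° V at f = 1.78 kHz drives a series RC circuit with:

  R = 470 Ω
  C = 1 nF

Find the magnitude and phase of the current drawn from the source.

Step 1 — Angular frequency: ω = 2π·f = 2π·1780 = 1.118e+04 rad/s.
Step 2 — Component impedances:
  R: Z = R = 470 Ω
  C: Z = 1/(jωC) = -j/(ω·C) = 0 - j8.941e+04 Ω
Step 3 — Series combination: Z_total = R + C = 470 - j8.941e+04 Ω = 8.941e+04∠-89.7° Ω.
Step 4 — Source phasor: V = 10∠-3.2° V = 9.984 - j0.5582 V.
Step 5 — Ohm's law: I = V / Z_total = (9.984 - j0.5582) / (470 - j8.941e+04) = 6.83e-06 + j0.0001116 A.
Step 6 — Convert to polar: |I| = 0.0001118 A, ∠I = 86.5°.

I = 0.0001118∠86.5° A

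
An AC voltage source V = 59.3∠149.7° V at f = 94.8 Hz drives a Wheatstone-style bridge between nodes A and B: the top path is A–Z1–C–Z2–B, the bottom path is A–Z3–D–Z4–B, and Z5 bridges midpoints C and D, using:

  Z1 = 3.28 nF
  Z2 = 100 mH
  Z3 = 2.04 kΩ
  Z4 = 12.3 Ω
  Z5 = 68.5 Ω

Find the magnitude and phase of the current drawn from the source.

Step 1 — Angular frequency: ω = 2π·f = 2π·94.8 = 595.6 rad/s.
Step 2 — Component impedances:
  Z1: Z = 1/(jωC) = -j/(ω·C) = 0 - j5.118e+05 Ω
  Z2: Z = jωL = j·595.6·0.1 = 0 + j59.56 Ω
  Z3: Z = R = 2040 Ω
  Z4: Z = R = 12.3 Ω
  Z5: Z = R = 68.5 Ω
Step 3 — Bridge requires nodal analysis (the Z5 bridge couples midpoints C and D, so the two paths cannot be reduced to a simple series/parallel combination). Setting node B to ground and injecting 1 A at node A, the 3-node admittance system at A, C, D solves to V_A = Z_AB = 2051 - j7.29 Ω = 2051∠-0.2° Ω.
Step 4 — Source phasor: V = 59.3∠149.7° V = -51.2 + j29.92 V.
Step 5 — Ohm's law: I = V / Z_total = (-51.2 + j29.92) / (2051 - j7.29) = -0.02501 + j0.0145 A.
Step 6 — Convert to polar: |I| = 0.02891 A, ∠I = 149.9°.

I = 0.02891∠149.9° A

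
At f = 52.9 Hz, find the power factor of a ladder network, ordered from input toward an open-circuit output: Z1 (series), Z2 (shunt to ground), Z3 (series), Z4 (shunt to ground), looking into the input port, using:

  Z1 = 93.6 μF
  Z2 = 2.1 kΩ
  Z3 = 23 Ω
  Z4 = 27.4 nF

Step 1 — Angular frequency: ω = 2π·f = 2π·52.9 = 332.4 rad/s.
Step 2 — Component impedances:
  Z1: Z = 1/(jωC) = -j/(ω·C) = 0 - j32.14 Ω
  Z2: Z = R = 2100 Ω
  Z3: Z = R = 23 Ω
  Z4: Z = 1/(jωC) = -j/(ω·C) = 0 - j1.098e+05 Ω
Step 3 — Ladder network (open output): work backward from the far end, alternating series and parallel combinations. Z_in = 2099 - j72.29 Ω = 2100∠-2.0° Ω.
Step 4 — Power factor: PF = cos(φ) = Re(Z)/|Z| = 2099.2/2100.5 = 0.9994.
Step 5 — Type: Im(Z) = -72.29 ⇒ leading (phase φ = -2.0°).

PF = 0.9994 (leading, φ = -2.0°)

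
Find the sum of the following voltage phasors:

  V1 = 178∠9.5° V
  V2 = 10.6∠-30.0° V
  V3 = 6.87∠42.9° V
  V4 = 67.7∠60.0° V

Step 1 — Convert each phasor to rectangular form:
  V1 = 178·(cos(9.5°) + j·sin(9.5°)) = 175.6 + j29.38 V
  V2 = 10.6·(cos(-30.0°) + j·sin(-30.0°)) = 9.18 - j5.3 V
  V3 = 6.87·(cos(42.9°) + j·sin(42.9°)) = 5.033 + j4.677 V
  V4 = 67.7·(cos(60.0°) + j·sin(60.0°)) = 33.85 + j58.63 V
Step 2 — Sum components: V_total = 223.6 + j87.38 V.
Step 3 — Convert to polar: |V_total| = 240.1 V, ∠V_total = 21.3°.

V_total = 240.1∠21.3° V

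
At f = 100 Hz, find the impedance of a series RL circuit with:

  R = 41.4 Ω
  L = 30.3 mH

Step 1 — Angular frequency: ω = 2π·f = 2π·100 = 628.3 rad/s.
Step 2 — Component impedances:
  R: Z = R = 41.4 Ω
  L: Z = jωL = j·628.3·0.0303 = 0 + j19.04 Ω
Step 3 — Series combination: Z_total = R + L = 41.4 + j19.04 Ω = 45.57∠24.7° Ω.

Z = 41.4 + j19.04 Ω = 45.57∠24.7° Ω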